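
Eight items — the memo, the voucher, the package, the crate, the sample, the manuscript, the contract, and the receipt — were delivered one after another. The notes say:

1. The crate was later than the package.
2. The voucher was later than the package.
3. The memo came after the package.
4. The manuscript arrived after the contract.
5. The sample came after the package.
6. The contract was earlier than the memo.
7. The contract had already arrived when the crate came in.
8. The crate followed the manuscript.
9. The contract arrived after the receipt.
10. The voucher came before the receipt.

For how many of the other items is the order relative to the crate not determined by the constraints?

Forced before the crate: the contract, the manuscript, the package, the receipt, and the voucher.
That leaves the memo and the sample with no forced order relative to the crate — 2.

2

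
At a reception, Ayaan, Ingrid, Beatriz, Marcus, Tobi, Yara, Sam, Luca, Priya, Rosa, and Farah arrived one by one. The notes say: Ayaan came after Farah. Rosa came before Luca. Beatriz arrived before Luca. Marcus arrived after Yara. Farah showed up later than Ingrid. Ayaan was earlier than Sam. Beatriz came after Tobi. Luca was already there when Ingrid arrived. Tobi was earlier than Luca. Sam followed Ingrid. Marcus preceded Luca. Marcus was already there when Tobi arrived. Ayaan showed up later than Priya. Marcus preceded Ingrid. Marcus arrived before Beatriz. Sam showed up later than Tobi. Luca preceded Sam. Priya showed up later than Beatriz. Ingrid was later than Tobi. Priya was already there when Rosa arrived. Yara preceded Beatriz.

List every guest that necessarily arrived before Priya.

Beatriz, Marcus, Tobi, Yara

Directly stated before Priya: Beatriz.
Marcus reaches Priya via Marcus → Beatriz → Priya.
Tobi reaches Priya via Tobi → Beatriz → Priya.
Yara reaches Priya via Yara → Beatriz → Priya.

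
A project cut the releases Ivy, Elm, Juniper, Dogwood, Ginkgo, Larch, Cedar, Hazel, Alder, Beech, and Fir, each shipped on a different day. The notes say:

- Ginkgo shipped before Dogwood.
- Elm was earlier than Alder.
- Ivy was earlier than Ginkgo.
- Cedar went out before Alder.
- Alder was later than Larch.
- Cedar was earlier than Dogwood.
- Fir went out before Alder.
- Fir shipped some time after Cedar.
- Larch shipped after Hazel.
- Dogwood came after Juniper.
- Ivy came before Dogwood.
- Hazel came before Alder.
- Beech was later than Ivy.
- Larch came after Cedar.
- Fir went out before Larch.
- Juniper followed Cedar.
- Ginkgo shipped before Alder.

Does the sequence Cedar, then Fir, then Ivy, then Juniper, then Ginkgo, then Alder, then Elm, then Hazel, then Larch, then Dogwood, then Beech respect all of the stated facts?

no

The constraints require Larch before Alder, but in the proposed sequence Alder appears ahead of Larch. That one violation is enough.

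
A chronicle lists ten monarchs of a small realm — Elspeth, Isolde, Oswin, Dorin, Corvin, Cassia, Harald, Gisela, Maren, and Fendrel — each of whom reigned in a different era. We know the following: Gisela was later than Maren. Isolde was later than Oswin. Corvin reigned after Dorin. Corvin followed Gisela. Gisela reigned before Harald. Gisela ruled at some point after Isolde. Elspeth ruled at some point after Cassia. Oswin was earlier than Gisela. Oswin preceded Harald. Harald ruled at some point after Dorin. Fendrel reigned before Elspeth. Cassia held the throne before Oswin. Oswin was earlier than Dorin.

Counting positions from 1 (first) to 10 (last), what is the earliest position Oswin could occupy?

Cassia must come before Oswin — 1 forced predecessor.
Nothing else is forced ahead of Oswin, so their earliest slot is position 1 + 1 = 2.

2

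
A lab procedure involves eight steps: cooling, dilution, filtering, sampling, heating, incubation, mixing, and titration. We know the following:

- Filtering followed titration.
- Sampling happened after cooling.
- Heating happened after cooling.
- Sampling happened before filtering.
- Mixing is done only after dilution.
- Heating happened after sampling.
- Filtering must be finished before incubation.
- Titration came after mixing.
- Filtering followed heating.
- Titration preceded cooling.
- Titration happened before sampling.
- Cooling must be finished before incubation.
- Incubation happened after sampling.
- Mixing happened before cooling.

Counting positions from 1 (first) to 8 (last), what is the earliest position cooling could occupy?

4

Dilution, mixing, and titration must all come before cooling — 3 forced predecessors.
Nothing else is forced ahead of cooling, so its earliest slot is position 3 + 1 = 4.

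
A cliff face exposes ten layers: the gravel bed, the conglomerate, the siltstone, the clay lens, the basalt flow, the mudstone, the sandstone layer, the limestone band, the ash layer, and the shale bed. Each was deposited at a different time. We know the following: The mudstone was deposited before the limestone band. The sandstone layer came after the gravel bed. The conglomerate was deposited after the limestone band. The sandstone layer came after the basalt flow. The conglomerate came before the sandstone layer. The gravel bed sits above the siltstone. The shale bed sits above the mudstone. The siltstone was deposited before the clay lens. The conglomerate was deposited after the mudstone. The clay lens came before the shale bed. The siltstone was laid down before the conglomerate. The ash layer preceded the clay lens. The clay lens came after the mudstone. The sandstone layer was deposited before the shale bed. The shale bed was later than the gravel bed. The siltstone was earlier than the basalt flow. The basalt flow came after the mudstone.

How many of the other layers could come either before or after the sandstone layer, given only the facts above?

Forced before the sandstone layer: the basalt flow, the conglomerate, the gravel bed, the limestone band, the mudstone, and the siltstone; forced after the sandstone layer: the shale bed.
That leaves the ash layer and the clay lens with no forced order relative to the sandstone layer — 2.

2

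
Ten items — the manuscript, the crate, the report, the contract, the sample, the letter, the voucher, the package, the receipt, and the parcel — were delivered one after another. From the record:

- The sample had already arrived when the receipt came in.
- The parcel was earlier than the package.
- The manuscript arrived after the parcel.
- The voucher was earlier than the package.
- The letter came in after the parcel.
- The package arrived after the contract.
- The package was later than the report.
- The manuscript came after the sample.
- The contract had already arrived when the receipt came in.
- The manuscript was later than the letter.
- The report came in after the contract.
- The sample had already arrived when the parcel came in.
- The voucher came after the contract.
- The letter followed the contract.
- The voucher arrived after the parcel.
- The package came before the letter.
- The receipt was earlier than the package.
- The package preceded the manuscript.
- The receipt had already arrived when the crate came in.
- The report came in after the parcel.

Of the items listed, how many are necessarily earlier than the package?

Directly stated before the package: the contract, the parcel, the receipt, the report, and the voucher.
The sample reaches the package via the sample → the parcel → the package.
That's the contract, the parcel, the receipt, the report, the sample, and the voucher — 6 in all.

6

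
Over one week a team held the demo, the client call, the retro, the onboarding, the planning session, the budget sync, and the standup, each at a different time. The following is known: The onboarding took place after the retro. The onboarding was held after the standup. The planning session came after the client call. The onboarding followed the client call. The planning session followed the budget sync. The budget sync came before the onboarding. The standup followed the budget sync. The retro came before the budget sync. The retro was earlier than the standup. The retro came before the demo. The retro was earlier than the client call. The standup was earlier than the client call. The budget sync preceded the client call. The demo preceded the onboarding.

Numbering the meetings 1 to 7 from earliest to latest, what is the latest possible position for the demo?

6

The demo must come before the onboarding — 1 meeting forced after it.
Everything else can be placed before the demo in some valid order, so the demo can sit as late as position 7 − 1 = 6.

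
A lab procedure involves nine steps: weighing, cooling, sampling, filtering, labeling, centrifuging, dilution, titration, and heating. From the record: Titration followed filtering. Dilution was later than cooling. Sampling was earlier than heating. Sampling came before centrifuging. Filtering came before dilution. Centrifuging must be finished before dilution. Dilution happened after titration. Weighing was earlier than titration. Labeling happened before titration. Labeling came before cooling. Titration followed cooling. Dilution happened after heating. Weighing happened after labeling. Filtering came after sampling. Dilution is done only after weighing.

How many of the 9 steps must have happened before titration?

5

Directly stated before titration: cooling, filtering, labeling, and weighing.
Sampling reaches titration via sampling → filtering → titration.
That's cooling, filtering, labeling, sampling, and weighing — 5 in all.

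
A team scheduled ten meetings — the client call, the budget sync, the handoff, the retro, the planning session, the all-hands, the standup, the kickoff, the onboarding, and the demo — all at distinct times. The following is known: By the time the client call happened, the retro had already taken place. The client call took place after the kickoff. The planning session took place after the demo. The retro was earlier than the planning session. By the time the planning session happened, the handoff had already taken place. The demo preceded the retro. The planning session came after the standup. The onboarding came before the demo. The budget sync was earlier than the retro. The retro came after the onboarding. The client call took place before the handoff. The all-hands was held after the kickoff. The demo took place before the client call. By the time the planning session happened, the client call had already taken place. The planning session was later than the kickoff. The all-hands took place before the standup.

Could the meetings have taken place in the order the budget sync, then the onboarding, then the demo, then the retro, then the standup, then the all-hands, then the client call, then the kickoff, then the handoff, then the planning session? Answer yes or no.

The constraints require the kickoff before the client call, but in the proposed sequence the client call appears ahead of the kickoff. That one violation is enough.

no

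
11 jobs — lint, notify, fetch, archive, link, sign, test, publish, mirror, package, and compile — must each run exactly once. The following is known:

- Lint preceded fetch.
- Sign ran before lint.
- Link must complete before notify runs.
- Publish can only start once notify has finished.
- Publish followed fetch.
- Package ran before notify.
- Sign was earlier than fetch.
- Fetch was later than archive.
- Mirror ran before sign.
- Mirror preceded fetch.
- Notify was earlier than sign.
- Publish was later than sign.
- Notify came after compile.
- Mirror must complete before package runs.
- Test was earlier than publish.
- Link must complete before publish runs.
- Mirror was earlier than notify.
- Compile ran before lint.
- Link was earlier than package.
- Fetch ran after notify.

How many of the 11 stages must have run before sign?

Directly stated before sign: mirror and notify.
Compile reaches sign via compile → notify → sign.
Link reaches sign via link → notify → sign.
Package reaches sign via package → notify → sign.
No chain forces publish (or any of the others) ahead of sign.
That's compile, link, mirror, notify, and package — 5 in all.

5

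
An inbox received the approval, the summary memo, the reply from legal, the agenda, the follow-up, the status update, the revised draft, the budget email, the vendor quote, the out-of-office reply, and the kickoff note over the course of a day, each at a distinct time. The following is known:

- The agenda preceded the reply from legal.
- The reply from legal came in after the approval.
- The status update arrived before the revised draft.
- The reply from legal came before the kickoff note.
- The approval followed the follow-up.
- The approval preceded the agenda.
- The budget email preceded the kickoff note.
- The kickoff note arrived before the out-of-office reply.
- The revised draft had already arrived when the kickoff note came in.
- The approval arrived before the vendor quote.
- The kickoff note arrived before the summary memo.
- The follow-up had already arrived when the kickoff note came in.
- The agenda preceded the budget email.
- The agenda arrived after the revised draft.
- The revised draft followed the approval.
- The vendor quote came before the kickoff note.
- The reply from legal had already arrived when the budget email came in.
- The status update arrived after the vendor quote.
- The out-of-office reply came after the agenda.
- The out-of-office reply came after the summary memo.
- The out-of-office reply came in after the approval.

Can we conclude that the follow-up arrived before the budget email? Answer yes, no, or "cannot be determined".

Chain the constraints: the follow-up → the approval → the agenda → the budget email. Each link is directly stated, so the follow-up comes before the budget email.

yes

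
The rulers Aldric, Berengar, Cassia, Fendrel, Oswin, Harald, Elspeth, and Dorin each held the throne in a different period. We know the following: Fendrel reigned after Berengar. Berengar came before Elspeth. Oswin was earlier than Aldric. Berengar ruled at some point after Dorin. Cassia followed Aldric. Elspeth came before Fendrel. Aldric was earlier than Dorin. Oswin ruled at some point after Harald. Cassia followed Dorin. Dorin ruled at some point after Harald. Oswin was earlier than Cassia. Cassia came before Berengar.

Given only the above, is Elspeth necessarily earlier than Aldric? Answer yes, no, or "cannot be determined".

Tracing the constraints gives Aldric → Cassia → Berengar → Elspeth, so Aldric must come before Elspeth.
That means Elspeth cannot be before Aldric.

no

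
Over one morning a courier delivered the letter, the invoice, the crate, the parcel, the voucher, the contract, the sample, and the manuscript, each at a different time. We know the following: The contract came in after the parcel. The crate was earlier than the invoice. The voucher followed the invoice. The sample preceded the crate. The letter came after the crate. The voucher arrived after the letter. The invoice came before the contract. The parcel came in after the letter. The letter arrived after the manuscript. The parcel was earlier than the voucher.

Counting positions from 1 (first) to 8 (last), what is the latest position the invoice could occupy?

The invoice must come before the contract and the voucher — 2 items forced after it.
Everything else can be placed before the invoice in some valid order, so the invoice can sit as late as position 8 − 2 = 6.

6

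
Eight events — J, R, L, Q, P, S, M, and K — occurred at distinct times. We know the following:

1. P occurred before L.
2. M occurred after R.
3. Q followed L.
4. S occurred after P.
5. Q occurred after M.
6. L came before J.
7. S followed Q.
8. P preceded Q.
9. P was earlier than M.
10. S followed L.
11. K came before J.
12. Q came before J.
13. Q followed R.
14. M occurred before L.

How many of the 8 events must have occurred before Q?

4

Directly stated before Q: L, M, P, and R.
No chain forces S (or any of the others) ahead of Q.
That's L, M, P, and R — 4 in all.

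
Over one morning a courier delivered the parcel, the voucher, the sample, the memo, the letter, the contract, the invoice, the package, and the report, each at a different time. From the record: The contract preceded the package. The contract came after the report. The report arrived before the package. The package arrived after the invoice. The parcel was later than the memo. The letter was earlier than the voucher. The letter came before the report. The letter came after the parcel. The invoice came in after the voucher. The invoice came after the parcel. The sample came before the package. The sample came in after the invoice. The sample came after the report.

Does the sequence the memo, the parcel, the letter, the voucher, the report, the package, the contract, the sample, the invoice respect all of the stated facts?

no

The constraints require the contract before the package, but in the proposed sequence the package appears ahead of the contract. That one violation is enough.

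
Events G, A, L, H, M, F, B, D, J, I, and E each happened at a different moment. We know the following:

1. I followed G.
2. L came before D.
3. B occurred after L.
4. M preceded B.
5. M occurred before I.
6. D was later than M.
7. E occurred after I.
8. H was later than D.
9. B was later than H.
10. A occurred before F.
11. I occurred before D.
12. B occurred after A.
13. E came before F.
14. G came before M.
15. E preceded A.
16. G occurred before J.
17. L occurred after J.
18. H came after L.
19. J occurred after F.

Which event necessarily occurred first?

G

G has a chain of constraints placing it before every other event, so G must be first.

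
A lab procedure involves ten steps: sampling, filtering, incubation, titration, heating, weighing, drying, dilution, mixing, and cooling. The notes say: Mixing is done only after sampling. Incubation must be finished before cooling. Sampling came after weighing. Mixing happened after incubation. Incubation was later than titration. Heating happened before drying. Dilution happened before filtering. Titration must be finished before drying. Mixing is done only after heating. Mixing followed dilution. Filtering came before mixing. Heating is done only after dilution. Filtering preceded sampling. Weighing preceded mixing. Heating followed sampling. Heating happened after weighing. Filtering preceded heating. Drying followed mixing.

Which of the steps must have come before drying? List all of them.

Directly stated before drying: heating, mixing, and titration.
Dilution reaches drying via dilution → heating → drying.
Filtering reaches drying via filtering → heating → drying.
Incubation reaches drying via incubation → mixing → drying.
Likewise sampling and weighing each reach drying by chaining the stated constraints.
No chain forces cooling ahead of drying.

dilution, filtering, heating, incubation, mixing, sampling, titration, weighing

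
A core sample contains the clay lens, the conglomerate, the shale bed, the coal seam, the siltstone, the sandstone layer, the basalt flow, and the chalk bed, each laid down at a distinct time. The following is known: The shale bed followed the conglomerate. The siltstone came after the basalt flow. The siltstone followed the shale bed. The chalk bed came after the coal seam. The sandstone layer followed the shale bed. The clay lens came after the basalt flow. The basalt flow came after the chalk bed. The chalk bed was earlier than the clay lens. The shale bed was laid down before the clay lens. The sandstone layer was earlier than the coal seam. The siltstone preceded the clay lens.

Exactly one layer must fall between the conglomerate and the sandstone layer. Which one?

Tracing the constraints gives the conglomerate → the shale bed → the sandstone layer, so the shale bed sits after the conglomerate and before the sandstone layer.
No other layer is forced both after the conglomerate and before the sandstone layer.

the shale bed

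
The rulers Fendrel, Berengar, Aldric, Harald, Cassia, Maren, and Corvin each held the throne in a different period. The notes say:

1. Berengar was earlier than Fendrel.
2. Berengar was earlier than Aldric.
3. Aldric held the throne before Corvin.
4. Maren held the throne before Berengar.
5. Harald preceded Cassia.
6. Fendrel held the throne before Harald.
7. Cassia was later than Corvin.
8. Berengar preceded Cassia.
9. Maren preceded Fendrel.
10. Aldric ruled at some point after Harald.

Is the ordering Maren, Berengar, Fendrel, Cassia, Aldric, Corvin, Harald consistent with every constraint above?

no

The constraints require Harald before Cassia, but in the proposed sequence Cassia appears ahead of Harald. That one violation is enough.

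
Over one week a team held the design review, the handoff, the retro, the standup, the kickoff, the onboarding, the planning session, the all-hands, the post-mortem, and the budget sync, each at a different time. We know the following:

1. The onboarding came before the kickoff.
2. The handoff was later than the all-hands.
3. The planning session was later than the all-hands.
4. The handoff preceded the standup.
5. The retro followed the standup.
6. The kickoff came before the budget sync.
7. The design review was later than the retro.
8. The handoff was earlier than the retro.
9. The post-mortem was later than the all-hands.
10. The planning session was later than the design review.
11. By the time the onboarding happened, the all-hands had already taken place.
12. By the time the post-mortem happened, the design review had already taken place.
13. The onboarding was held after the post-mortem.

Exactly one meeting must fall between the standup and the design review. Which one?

Tracing the constraints gives the standup → the retro → the design review, so the retro sits after the standup and before the design review.
No other meeting is forced both after the standup and before the design review.

the retro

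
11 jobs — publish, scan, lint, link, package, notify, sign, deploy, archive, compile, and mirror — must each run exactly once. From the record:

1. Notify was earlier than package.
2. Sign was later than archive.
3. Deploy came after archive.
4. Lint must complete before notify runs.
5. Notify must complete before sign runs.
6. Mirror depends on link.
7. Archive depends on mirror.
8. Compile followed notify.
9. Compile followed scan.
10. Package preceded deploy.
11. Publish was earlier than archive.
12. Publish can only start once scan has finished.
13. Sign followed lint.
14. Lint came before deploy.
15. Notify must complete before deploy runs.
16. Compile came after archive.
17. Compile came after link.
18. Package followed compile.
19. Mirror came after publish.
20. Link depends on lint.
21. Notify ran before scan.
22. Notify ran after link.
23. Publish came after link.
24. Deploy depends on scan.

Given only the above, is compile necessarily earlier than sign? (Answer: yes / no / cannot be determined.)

No chain of stated constraints runs from compile to sign, and none runs from sign to compile either.
So the relative order of compile and sign is not fixed by the given facts.

cannot be determined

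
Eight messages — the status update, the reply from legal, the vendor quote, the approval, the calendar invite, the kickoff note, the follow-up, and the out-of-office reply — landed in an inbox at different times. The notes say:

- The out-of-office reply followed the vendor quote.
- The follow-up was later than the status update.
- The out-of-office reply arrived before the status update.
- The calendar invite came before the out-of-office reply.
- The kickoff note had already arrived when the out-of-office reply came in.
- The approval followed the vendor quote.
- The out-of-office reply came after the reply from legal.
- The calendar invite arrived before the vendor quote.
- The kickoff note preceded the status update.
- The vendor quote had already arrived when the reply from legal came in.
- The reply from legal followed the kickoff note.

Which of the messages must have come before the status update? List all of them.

Directly stated before the status update: the kickoff note and the out-of-office reply.
The calendar invite reaches the status update via the calendar invite → the out-of-office reply → the status update.
The reply from legal reaches the status update via the reply from legal → the out-of-office reply → the status update.
The vendor quote reaches the status update via the vendor quote → the out-of-office reply → the status update.
No chain forces the follow-up (or any of the others) ahead of the status update.

the calendar invite, the kickoff note, the out-of-office reply, the reply from legal, the vendor quote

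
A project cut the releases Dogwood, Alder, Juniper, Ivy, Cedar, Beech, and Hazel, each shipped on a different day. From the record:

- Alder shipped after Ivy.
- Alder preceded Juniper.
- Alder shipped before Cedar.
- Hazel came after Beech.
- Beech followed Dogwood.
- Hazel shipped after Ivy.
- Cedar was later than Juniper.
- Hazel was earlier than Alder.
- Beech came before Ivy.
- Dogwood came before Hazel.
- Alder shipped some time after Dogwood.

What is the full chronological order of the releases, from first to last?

Dogwood, Beech, Ivy, Hazel, Alder, Juniper, Cedar

The constraints fix every adjacent pair, so only one ordering works:
Dogwood → Beech → Ivy → Hazel → Alder → Juniper → Cedar.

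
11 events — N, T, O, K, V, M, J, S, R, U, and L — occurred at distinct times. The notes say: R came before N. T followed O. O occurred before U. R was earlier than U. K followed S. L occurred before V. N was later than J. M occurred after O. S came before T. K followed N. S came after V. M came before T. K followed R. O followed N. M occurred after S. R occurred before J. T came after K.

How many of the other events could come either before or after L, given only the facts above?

5

Forced after L: K, M, S, T, and V.
That leaves J, N, O, R, and U with no forced order relative to L — 5.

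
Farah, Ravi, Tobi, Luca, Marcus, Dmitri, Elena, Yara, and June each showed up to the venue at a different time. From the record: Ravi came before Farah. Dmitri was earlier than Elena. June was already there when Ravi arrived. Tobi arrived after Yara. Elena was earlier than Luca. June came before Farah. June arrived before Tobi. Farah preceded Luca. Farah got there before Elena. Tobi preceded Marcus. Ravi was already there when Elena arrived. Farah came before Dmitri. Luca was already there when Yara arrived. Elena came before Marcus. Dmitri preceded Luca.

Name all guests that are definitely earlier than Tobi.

Directly stated before Tobi: June and Yara.
Dmitri reaches Tobi via Dmitri → Luca → Yara → Tobi.
Elena reaches Tobi via Elena → Luca → Yara → Tobi.
Farah reaches Tobi via Farah → Luca → Yara → Tobi.
Likewise Luca and Ravi each reach Tobi by chaining the stated constraints.

Dmitri, Elena, Farah, June, Luca, Ravi, Yara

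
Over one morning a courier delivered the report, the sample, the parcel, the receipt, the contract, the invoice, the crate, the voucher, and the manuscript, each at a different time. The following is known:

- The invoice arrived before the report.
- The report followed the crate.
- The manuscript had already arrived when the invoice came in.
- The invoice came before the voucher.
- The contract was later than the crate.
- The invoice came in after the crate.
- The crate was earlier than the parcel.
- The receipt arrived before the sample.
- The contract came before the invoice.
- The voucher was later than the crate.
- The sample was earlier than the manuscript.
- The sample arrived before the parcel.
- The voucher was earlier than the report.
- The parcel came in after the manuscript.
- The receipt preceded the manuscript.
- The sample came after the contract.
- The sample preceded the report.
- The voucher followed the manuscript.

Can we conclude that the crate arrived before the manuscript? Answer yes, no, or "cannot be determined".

yes

Chain the constraints: the crate → the contract → the sample → the manuscript. Each link is directly stated, so the crate comes before the manuscript.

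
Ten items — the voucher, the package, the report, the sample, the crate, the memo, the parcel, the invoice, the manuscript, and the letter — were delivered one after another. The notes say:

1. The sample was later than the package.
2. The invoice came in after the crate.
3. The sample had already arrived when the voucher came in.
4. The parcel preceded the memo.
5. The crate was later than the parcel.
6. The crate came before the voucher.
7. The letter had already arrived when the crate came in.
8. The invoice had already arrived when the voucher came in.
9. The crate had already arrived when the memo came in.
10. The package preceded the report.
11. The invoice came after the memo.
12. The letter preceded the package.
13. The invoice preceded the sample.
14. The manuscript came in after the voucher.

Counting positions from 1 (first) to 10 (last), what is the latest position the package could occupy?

The package must come before the manuscript, the report, the sample, and the voucher — 4 items forced after it.
Everything else can be placed before the package in some valid order, so the package can sit as late as position 10 − 4 = 6.

6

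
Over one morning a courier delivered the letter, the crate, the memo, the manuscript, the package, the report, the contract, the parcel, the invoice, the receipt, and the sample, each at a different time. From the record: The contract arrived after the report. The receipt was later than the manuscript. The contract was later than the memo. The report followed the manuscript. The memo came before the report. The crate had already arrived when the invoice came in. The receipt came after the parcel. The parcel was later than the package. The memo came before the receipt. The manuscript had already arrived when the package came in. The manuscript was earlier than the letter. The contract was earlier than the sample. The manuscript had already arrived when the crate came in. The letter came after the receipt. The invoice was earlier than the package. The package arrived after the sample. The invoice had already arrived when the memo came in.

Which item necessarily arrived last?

Every other item has a chain of constraints placing it before the letter, so the letter is last.

the letter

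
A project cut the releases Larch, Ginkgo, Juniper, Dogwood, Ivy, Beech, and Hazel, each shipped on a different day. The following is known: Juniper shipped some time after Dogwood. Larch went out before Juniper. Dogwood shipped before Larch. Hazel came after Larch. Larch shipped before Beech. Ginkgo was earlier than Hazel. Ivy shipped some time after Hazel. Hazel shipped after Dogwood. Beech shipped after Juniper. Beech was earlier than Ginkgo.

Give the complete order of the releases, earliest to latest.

The constraints fix every adjacent pair, so only one ordering works:
Dogwood → Larch → Juniper → Beech → Ginkgo → Hazel → Ivy.

Dogwood, Larch, Juniper, Beech, Ginkgo, Hazel, Ivy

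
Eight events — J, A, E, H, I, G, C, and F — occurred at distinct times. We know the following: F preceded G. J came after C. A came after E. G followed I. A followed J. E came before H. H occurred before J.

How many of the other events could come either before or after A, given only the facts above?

Forced before A: C, E, H, and J.
That leaves F, G, and I with no forced order relative to A — 3.

3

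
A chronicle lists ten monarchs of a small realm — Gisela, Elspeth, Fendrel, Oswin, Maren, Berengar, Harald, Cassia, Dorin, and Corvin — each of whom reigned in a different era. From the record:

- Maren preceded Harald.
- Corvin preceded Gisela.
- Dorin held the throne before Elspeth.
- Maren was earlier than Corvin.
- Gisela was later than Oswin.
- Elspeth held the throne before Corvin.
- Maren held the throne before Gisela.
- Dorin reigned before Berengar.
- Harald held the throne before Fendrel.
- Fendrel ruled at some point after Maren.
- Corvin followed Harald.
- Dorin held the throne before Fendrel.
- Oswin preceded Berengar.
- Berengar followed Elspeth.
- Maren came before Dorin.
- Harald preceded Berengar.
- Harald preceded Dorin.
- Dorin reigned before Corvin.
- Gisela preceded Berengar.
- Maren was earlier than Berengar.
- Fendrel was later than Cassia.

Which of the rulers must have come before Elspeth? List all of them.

Dorin, Harald, Maren

Directly stated before Elspeth: Dorin.
Harald reaches Elspeth via Harald → Dorin → Elspeth.
Maren reaches Elspeth via Maren → Dorin → Elspeth.
No chain forces Cassia (or any of the others) ahead of Elspeth.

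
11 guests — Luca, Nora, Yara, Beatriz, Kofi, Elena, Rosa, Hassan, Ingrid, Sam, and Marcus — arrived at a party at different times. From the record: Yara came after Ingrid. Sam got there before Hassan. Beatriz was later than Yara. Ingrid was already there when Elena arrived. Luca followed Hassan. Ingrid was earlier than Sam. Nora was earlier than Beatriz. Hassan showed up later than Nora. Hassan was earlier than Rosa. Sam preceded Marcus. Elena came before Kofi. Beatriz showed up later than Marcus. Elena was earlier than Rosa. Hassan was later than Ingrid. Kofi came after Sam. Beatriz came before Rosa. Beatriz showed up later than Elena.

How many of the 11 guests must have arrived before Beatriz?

Directly stated before Beatriz: Elena, Marcus, Nora, and Yara.
Ingrid reaches Beatriz via Ingrid → Elena → Beatriz.
Sam reaches Beatriz via Sam → Marcus → Beatriz.
No chain forces Hassan (or any of the others) ahead of Beatriz.
That's Elena, Ingrid, Marcus, Nora, Sam, and Yara — 6 in all.

6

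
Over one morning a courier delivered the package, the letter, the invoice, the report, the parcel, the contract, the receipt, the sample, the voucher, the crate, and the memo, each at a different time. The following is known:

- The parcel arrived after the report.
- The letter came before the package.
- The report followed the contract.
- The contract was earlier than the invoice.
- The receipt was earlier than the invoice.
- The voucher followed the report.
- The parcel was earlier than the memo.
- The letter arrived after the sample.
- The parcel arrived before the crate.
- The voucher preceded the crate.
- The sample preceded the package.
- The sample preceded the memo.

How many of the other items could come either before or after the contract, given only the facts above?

4

Forced after the contract: the crate, the invoice, the memo, the parcel, the report, and the voucher.
That leaves the letter, the package, the receipt, and the sample with no forced order relative to the contract — 4.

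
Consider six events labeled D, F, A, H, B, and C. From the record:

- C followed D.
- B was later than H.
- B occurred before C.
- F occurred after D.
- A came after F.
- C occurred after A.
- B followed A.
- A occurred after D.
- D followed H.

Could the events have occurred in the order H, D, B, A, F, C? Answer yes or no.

no

The constraints require A before B, but in the proposed sequence B appears ahead of A. That one violation is enough.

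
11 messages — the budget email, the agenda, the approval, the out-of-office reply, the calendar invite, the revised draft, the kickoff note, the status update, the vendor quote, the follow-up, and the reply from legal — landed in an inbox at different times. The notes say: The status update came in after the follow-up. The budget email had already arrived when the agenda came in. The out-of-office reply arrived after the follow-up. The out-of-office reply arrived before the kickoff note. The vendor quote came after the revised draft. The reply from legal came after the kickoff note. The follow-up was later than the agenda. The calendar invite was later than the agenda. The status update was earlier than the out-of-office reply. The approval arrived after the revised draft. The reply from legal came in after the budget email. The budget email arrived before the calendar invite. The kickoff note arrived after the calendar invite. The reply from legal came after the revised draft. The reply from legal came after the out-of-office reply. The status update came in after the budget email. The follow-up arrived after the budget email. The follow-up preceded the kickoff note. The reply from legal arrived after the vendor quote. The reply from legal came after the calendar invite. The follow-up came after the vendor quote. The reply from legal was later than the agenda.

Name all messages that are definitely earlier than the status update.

the agenda, the budget email, the follow-up, the revised draft, the vendor quote

Directly stated before the status update: the budget email and the follow-up.
The agenda reaches the status update via the agenda → the follow-up → the status update.
The revised draft reaches the status update via the revised draft → the vendor quote → the follow-up → the status update.
The vendor quote reaches the status update via the vendor quote → the follow-up → the status update.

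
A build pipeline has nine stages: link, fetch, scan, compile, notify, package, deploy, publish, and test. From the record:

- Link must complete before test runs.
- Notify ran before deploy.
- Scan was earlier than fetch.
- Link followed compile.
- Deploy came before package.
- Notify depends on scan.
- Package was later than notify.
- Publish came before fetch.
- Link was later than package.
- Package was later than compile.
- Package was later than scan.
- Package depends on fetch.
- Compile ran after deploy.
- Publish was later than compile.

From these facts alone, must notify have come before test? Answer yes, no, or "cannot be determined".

Chain the constraints: notify → package → link → test. Each link is directly stated, so notify comes before test.

yes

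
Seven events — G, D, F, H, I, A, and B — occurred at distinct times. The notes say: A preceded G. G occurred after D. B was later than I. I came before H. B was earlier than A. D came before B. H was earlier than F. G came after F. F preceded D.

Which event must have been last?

G

Every other event has a chain of constraints placing it before G, so G is last.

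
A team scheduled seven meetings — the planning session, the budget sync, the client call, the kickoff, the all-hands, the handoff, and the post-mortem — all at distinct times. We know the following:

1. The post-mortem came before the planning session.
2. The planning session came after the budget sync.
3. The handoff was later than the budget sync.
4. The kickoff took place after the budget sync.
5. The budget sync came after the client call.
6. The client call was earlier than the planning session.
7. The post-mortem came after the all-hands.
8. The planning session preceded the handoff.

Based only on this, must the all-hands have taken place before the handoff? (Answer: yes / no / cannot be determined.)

Chain the constraints: the all-hands → the post-mortem → the planning session → the handoff. Each link is directly stated, so the all-hands comes before the handoff.

yes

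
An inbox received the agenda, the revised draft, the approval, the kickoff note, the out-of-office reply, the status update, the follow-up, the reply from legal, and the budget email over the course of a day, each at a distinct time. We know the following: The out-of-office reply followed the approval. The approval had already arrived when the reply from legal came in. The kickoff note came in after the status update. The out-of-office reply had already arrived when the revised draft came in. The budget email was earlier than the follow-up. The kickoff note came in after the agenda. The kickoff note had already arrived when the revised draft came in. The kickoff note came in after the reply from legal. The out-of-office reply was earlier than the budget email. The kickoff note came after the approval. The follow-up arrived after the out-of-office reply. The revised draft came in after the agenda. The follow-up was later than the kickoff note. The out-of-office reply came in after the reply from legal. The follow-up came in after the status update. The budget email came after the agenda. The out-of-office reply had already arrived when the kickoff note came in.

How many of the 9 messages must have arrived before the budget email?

4

Directly stated before the budget email: the agenda and the out-of-office reply.
The approval reaches the budget email via the approval → the out-of-office reply → the budget email.
The reply from legal reaches the budget email via the reply from legal → the out-of-office reply → the budget email.
That's the agenda, the approval, the out-of-office reply, and the reply from legal — 4 in all.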